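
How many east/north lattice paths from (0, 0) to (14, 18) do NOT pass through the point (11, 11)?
Number of paths = 386783760

Total paths from (0, 0) to (14, 18): C(32, 14) = 471435600. Paths through (11, 11): (paths (0, 0) → (11, 11)) × (paths (11, 11) → (14, 18)) = C(22, 11) · C(10, 3) = 705432 · 120 = 84651840. Avoidance count = 471435600 − 84651840 = 386783760.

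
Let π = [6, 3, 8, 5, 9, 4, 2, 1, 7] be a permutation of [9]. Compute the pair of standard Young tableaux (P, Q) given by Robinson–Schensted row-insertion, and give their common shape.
P = [1, 4, 7] / [2, 8, 9] / [3] / [5] / [6];  Q = [1, 3, 5] / [2, 4, 9] / [6] / [7] / [8];  common shape = (3, 3, 1, 1, 1)

Row-insert the values π_1, π_2, … into P one at a time, bumping the leftmost entry strictly greater than the inserted value down to the next row. The recording tableau Q records, in position (i, j), the step at which that cell was added to P.
  Insert 6 (step 1): P = [6];  Q = [1]
  Insert 3 (step 2): P = [3] / [6];  Q = [1] / [2]
  Insert 8 (step 3): P = [3, 8] / [6];  Q = [1, 3] / [2]
  Insert 5 (step 4): P = [3, 5] / [6, 8];  Q = [1, 3] / [2, 4]
  Insert 9 (step 5): P = [3, 5, 9] / [6, 8];  Q = [1, 3, 5] / [2, 4]
  Insert 4 (step 6): P = [3, 4, 9] / [5, 8] / [6];  Q = [1, 3, 5] / [2, 4] / [6]
  Insert 2 (step 7): P = [2, 4, 9] / [3, 8] / [5] / [6];  Q = [1, 3, 5] / [2, 4] / [6] / [7]
  Insert 1 (step 8): P = [1, 4, 9] / [2, 8] / [3] / [5] / [6];  Q = [1, 3, 5] / [2, 4] / [6] / [7] / [8]
  Insert 7 (step 9): P = [1, 4, 7] / [2, 8, 9] / [3] / [5] / [6];  Q = [1, 3, 5] / [2, 4, 9] / [6] / [7] / [8]
Final shape: (3, 3, 1, 1, 1).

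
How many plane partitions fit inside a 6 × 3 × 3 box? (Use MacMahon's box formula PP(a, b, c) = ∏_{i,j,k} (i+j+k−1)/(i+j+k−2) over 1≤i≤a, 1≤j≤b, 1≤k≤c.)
PP(6, 3, 3) = 41580

Evaluate the triple product over i = 1..6, j = 1..3, k = 1..3. The factors are (2/1) · (3/2) · (4/3) · (3/2) · (4/3) · (5/4) · (4/3) · (5/4) · … (54 factors total). The numerators and denominators telescope so the product is an integer; carrying out the multiplication exactly gives PP(6, 3, 3) = 41580.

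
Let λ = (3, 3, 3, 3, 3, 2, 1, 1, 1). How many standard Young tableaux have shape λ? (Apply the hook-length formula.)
# SYT of shape (3, 3, 3, 3, 3, 2, 1, 1, 1) = 4837248

Hook-length formula: f^λ = n! / Π hook(c), product over all cells c of the Young diagram. For λ = (3, 3, 3, 3, 3, 2, 1, 1, 1), n = 20 boxes. Hook lengths by row (left-to-right, top-to-bottom): [11, 7, 5]; [10, 6, 4]; [9, 5, 3]; [8, 4, 2]; [7, 3, 1]; [5, 1]; [3]; [2]; [1]. Product of hooks = 502951680000. So f^λ = 20! / 502951680000 = 2432902008176640000 / 502951680000 = 4837248.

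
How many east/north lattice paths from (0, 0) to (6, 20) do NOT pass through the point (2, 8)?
Number of paths = 148330

Total paths from (0, 0) to (6, 20): C(26, 6) = 230230. Paths through (2, 8): (paths (0, 0) → (2, 8)) × (paths (2, 8) → (6, 20)) = C(10, 2) · C(16, 4) = 45 · 1820 = 81900. Avoidance count = 230230 − 81900 = 148330.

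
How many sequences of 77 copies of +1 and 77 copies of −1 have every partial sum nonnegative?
C_77 = 18793142726809884575211361279087545193250040

These ballot sequences are counted by the Catalan number C_n = (1/(n + 1)) · C(2n, n). For n = 77: C_77 = (1/78) · C(154, 77) = 1465865132691170996866486179768828525073503120/78 = 18793142726809884575211361279087545193250040.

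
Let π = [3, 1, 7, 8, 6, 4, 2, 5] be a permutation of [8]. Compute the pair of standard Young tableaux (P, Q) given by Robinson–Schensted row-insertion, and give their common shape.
P = [1, 2, 5] / [3, 4, 8] / [6] / [7];  Q = [1, 3, 4] / [2, 5, 8] / [6] / [7];  common shape = (3, 3, 1, 1)

Row-insert the values π_1, π_2, … into P one at a time, bumping the leftmost entry strictly greater than the inserted value down to the next row. The recording tableau Q records, in position (i, j), the step at which that cell was added to P.
  Insert 3 (step 1): P = [3];  Q = [1]
  Insert 1 (step 2): P = [1] / [3];  Q = [1] / [2]
  Insert 7 (step 3): P = [1, 7] / [3];  Q = [1, 3] / [2]
  Insert 8 (step 4): P = [1, 7, 8] / [3];  Q = [1, 3, 4] / [2]
  Insert 6 (step 5): P = [1, 6, 8] / [3, 7];  Q = [1, 3, 4] / [2, 5]
  Insert 4 (step 6): P = [1, 4, 8] / [3, 6] / [7];  Q = [1, 3, 4] / [2, 5] / [6]
  Insert 2 (step 7): P = [1, 2, 8] / [3, 4] / [6] / [7];  Q = [1, 3, 4] / [2, 5] / [6] / [7]
  Insert 5 (step 8): P = [1, 2, 5] / [3, 4, 8] / [6] / [7];  Q = [1, 3, 4] / [2, 5, 8] / [6] / [7]
Final shape: (3, 3, 1, 1).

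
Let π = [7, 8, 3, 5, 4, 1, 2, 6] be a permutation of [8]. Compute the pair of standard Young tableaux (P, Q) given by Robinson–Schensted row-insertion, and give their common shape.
P = [1, 2, 6] / [3, 4] / [5, 8] / [7];  Q = [1, 2, 8] / [3, 4] / [5, 7] / [6];  common shape = (3, 2, 2, 1)

Row-insert the values π_1, π_2, … into P one at a time, bumping the leftmost entry strictly greater than the inserted value down to the next row. The recording tableau Q records, in position (i, j), the step at which that cell was added to P.
  Insert 7 (step 1): P = [7];  Q = [1]
  Insert 8 (step 2): P = [7, 8];  Q = [1, 2]
  Insert 3 (step 3): P = [3, 8] / [7];  Q = [1, 2] / [3]
  Insert 5 (step 4): P = [3, 5] / [7, 8];  Q = [1, 2] / [3, 4]
  Insert 4 (step 5): P = [3, 4] / [5, 8] / [7];  Q = [1, 2] / [3, 4] / [5]
  Insert 1 (step 6): P = [1, 4] / [3, 8] / [5] / [7];  Q = [1, 2] / [3, 4] / [5] / [6]
  Insert 2 (step 7): P = [1, 2] / [3, 4] / [5, 8] / [7];  Q = [1, 2] / [3, 4] / [5, 7] / [6]
  Insert 6 (step 8): P = [1, 2, 6] / [3, 4] / [5, 8] / [7];  Q = [1, 2, 8] / [3, 4] / [5, 7] / [6]
Final shape: (3, 2, 2, 1).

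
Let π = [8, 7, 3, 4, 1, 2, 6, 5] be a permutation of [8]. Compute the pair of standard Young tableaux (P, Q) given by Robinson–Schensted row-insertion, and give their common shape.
P = [1, 2, 5] / [3, 4, 6] / [7] / [8];  Q = [1, 4, 7] / [2, 6, 8] / [3] / [5];  common shape = (3, 3, 1, 1)

Row-insert the values π_1, π_2, … into P one at a time, bumping the leftmost entry strictly greater than the inserted value down to the next row. The recording tableau Q records, in position (i, j), the step at which that cell was added to P.
  Insert 8 (step 1): P = [8];  Q = [1]
  Insert 7 (step 2): P = [7] / [8];  Q = [1] / [2]
  Insert 3 (step 3): P = [3] / [7] / [8];  Q = [1] / [2] / [3]
  Insert 4 (step 4): P = [3, 4] / [7] / [8];  Q = [1, 4] / [2] / [3]
  Insert 1 (step 5): P = [1, 4] / [3] / [7] / [8];  Q = [1, 4] / [2] / [3] / [5]
  Insert 2 (step 6): P = [1, 2] / [3, 4] / [7] / [8];  Q = [1, 4] / [2, 6] / [3] / [5]
  Insert 6 (step 7): P = [1, 2, 6] / [3, 4] / [7] / [8];  Q = [1, 4, 7] / [2, 6] / [3] / [5]
  Insert 5 (step 8): P = [1, 2, 5] / [3, 4, 6] / [7] / [8];  Q = [1, 4, 7] / [2, 6, 8] / [3] / [5]
Final shape: (3, 3, 1, 1).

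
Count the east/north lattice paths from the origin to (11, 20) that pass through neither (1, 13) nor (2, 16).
Number of paths = 84330688

Inclusion–exclusion. Total paths: C(31, 11) = 84672315. Through P₁: C(14, 1)·C(17, 10) = 272272. Through P₂: C(18, 2)·C(13, 9) = 109395. Since P₁ is strictly southwest of P₂, a monotone path through both must visit P₁ then P₂; paths through both = C(14, 1)·C(4, 1)·C(13, 9) = 40040. Avoid both = 84672315 − 272272 − 109395 + 40040 = 84330688.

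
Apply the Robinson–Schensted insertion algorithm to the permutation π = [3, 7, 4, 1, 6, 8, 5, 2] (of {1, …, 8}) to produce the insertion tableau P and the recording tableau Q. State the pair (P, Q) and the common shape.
P = [1, 2, 5, 8] / [3, 4] / [6] / [7];  Q = [1, 2, 5, 6] / [3, 7] / [4] / [8];  common shape = (4, 2, 1, 1)

Row-insert the values π_1, π_2, … into P one at a time, bumping the leftmost entry strictly greater than the inserted value down to the next row. The recording tableau Q records, in position (i, j), the step at which that cell was added to P.
  Insert 3 (step 1): P = [3];  Q = [1]
  Insert 7 (step 2): P = [3, 7];  Q = [1, 2]
  Insert 4 (step 3): P = [3, 4] / [7];  Q = [1, 2] / [3]
  Insert 1 (step 4): P = [1, 4] / [3] / [7];  Q = [1, 2] / [3] / [4]
  Insert 6 (step 5): P = [1, 4, 6] / [3] / [7];  Q = [1, 2, 5] / [3] / [4]
  Insert 8 (step 6): P = [1, 4, 6, 8] / [3] / [7];  Q = [1, 2, 5, 6] / [3] / [4]
  Insert 5 (step 7): P = [1, 4, 5, 8] / [3, 6] / [7];  Q = [1, 2, 5, 6] / [3, 7] / [4]
  Insert 2 (step 8): P = [1, 2, 5, 8] / [3, 4] / [6] / [7];  Q = [1, 2, 5, 6] / [3, 7] / [4] / [8]
Final shape: (4, 2, 1, 1).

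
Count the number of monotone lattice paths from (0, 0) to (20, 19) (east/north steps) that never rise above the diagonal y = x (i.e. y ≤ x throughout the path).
Number of paths = 6564120420

By the reflection principle (André's argument), the number of monotone paths to (20, 19) with n ≤ m that never go above y = x is C(39, 20) − C(39, 21) = 68923264410 − 62359143990 = 6564120420.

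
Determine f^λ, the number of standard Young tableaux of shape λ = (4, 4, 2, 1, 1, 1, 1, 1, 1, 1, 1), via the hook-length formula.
# SYT of shape (4, 4, 2, 1, 1, 1, 1, 1, 1, 1, 1) = 363528

Hook-length formula: f^λ = n! / Π hook(c), product over all cells c of the Young diagram. For λ = (4, 4, 2, 1, 1, 1, 1, 1, 1, 1, 1), n = 18 boxes. Hook lengths by row (left-to-right, top-to-bottom): [14, 5, 3, 2]; [13, 4, 2, 1]; [10, 1]; [8]; [7]; [6]; [5]; [4]; [3]; [2]; [1]. Product of hooks = 17611776000. So f^λ = 18! / 17611776000 = 6402373705728000 / 17611776000 = 363528.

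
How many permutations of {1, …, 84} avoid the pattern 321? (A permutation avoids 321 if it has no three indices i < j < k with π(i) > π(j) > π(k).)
C_84 = 270557451039395118028642463289168566420671280440

These 321-avoiding permutations are counted by the Catalan number C_n = (1/(n + 1)) · C(2n, n). For n = 84: C_84 = (1/85) · C(168, 84) = 22997383338348585032434609379579328145757058837400/85 = 270557451039395118028642463289168566420671280440.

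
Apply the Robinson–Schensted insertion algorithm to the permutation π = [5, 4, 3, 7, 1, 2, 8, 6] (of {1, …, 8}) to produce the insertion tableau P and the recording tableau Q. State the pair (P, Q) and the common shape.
P = [1, 2, 6] / [3, 7, 8] / [4] / [5];  Q = [1, 4, 7] / [2, 6, 8] / [3] / [5];  common shape = (3, 3, 1, 1)

Row-insert the values π_1, π_2, … into P one at a time, bumping the leftmost entry strictly greater than the inserted value down to the next row. The recording tableau Q records, in position (i, j), the step at which that cell was added to P.
  Insert 5 (step 1): P = [5];  Q = [1]
  Insert 4 (step 2): P = [4] / [5];  Q = [1] / [2]
  Insert 3 (step 3): P = [3] / [4] / [5];  Q = [1] / [2] / [3]
  Insert 7 (step 4): P = [3, 7] / [4] / [5];  Q = [1, 4] / [2] / [3]
  Insert 1 (step 5): P = [1, 7] / [3] / [4] / [5];  Q = [1, 4] / [2] / [3] / [5]
  Insert 2 (step 6): P = [1, 2] / [3, 7] / [4] / [5];  Q = [1, 4] / [2, 6] / [3] / [5]
  Insert 8 (step 7): P = [1, 2, 8] / [3, 7] / [4] / [5];  Q = [1, 4, 7] / [2, 6] / [3] / [5]
  Insert 6 (step 8): P = [1, 2, 6] / [3, 7, 8] / [4] / [5];  Q = [1, 4, 7] / [2, 6, 8] / [3] / [5]
Final shape: (3, 3, 1, 1).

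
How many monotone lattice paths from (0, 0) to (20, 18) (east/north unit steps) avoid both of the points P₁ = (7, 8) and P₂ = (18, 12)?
Number of paths = 24040071300

Inclusion–exclusion. Total paths: C(38, 20) = 33578000610. Through P₁: C(15, 7)·C(23, 13) = 7362064710. Through P₂: C(30, 18)·C(8, 2) = 2421810300. Since P₁ is strictly southwest of P₂, a monotone path through both must visit P₁ then P₂; paths through both = C(15, 7)·C(15, 11)·C(8, 2) = 245945700. Avoid both = 33578000610 − 7362064710 − 2421810300 + 245945700 = 24040071300.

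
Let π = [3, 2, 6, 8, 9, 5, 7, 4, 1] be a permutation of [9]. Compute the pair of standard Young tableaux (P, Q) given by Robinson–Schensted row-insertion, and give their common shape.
P = [1, 4, 7, 9] / [2, 5, 8] / [3] / [6];  Q = [1, 3, 4, 5] / [2, 6, 7] / [8] / [9];  common shape = (4, 3, 1, 1)

Row-insert the values π_1, π_2, … into P one at a time, bumping the leftmost entry strictly greater than the inserted value down to the next row. The recording tableau Q records, in position (i, j), the step at which that cell was added to P.
  Insert 3 (step 1): P = [3];  Q = [1]
  Insert 2 (step 2): P = [2] / [3];  Q = [1] / [2]
  Insert 6 (step 3): P = [2, 6] / [3];  Q = [1, 3] / [2]
  Insert 8 (step 4): P = [2, 6, 8] / [3];  Q = [1, 3, 4] / [2]
  Insert 9 (step 5): P = [2, 6, 8, 9] / [3];  Q = [1, 3, 4, 5] / [2]
  Insert 5 (step 6): P = [2, 5, 8, 9] / [3, 6];  Q = [1, 3, 4, 5] / [2, 6]
  Insert 7 (step 7): P = [2, 5, 7, 9] / [3, 6, 8];  Q = [1, 3, 4, 5] / [2, 6, 7]
  Insert 4 (step 8): P = [2, 4, 7, 9] / [3, 5, 8] / [6];  Q = [1, 3, 4, 5] / [2, 6, 7] / [8]
  Insert 1 (step 9): P = [1, 4, 7, 9] / [2, 5, 8] / [3] / [6];  Q = [1, 3, 4, 5] / [2, 6, 7] / [8] / [9]
Final shape: (4, 3, 1, 1).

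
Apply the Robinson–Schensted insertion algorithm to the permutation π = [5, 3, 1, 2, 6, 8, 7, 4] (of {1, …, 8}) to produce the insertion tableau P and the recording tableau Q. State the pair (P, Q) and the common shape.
P = [1, 2, 4, 7] / [3, 6] / [5, 8];  Q = [1, 4, 5, 6] / [2, 7] / [3, 8];  common shape = (4, 2, 2)

Row-insert the values π_1, π_2, … into P one at a time, bumping the leftmost entry strictly greater than the inserted value down to the next row. The recording tableau Q records, in position (i, j), the step at which that cell was added to P.
  Insert 5 (step 1): P = [5];  Q = [1]
  Insert 3 (step 2): P = [3] / [5];  Q = [1] / [2]
  Insert 1 (step 3): P = [1] / [3] / [5];  Q = [1] / [2] / [3]
  Insert 2 (step 4): P = [1, 2] / [3] / [5];  Q = [1, 4] / [2] / [3]
  Insert 6 (step 5): P = [1, 2, 6] / [3] / [5];  Q = [1, 4, 5] / [2] / [3]
  Insert 8 (step 6): P = [1, 2, 6, 8] / [3] / [5];  Q = [1, 4, 5, 6] / [2] / [3]
  Insert 7 (step 7): P = [1, 2, 6, 7] / [3, 8] / [5];  Q = [1, 4, 5, 6] / [2, 7] / [3]
  Insert 4 (step 8): P = [1, 2, 4, 7] / [3, 6] / [5, 8];  Q = [1, 4, 5, 6] / [2, 7] / [3, 8]
Final shape: (4, 2, 2).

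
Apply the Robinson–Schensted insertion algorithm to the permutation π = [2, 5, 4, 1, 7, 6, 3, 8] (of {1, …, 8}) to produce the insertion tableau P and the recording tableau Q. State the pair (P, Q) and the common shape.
P = [1, 3, 6, 8] / [2, 4] / [5, 7];  Q = [1, 2, 5, 8] / [3, 6] / [4, 7];  common shape = (4, 2, 2)

Row-insert the values π_1, π_2, … into P one at a time, bumping the leftmost entry strictly greater than the inserted value down to the next row. The recording tableau Q records, in position (i, j), the step at which that cell was added to P.
  Insert 2 (step 1): P = [2];  Q = [1]
  Insert 5 (step 2): P = [2, 5];  Q = [1, 2]
  Insert 4 (step 3): P = [2, 4] / [5];  Q = [1, 2] / [3]
  Insert 1 (step 4): P = [1, 4] / [2] / [5];  Q = [1, 2] / [3] / [4]
  Insert 7 (step 5): P = [1, 4, 7] / [2] / [5];  Q = [1, 2, 5] / [3] / [4]
  Insert 6 (step 6): P = [1, 4, 6] / [2, 7] / [5];  Q = [1, 2, 5] / [3, 6] / [4]
  Insert 3 (step 7): P = [1, 3, 6] / [2, 4] / [5, 7];  Q = [1, 2, 5] / [3, 6] / [4, 7]
  Insert 8 (step 8): P = [1, 3, 6, 8] / [2, 4] / [5, 7];  Q = [1, 2, 5, 8] / [3, 6] / [4, 7]
Final shape: (4, 2, 2).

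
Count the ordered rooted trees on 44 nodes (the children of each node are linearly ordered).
C_43 = 150853479205085351660700

These ordered rooted trees are counted by the Catalan number C_n = (1/(n + 1)) · C(2n, n). For n = 43: C_43 = (1/44) · C(86, 43) = 6637553085023755473070800/44 = 150853479205085351660700.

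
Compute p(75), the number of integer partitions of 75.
p(75) = 8118264

Compute p(n) via the recurrence p(n, m) = p(n, m−1) + p(n−m, m), where p(n, m) counts partitions of n with all parts ≤ m and p(n) = p(n, n). The base cases are p(0, m) = 1 and p(n, 0) = 0 for n > 0. Filling the table yields p(75) = 8118264. (Euler's pentagonal recurrence is an alternative.)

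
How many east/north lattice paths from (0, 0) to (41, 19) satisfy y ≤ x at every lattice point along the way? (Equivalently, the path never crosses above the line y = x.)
Number of paths = 1119772632212850

By the reflection principle (André's argument), the number of monotone paths to (41, 19) with n ≤ m that never go above y = x is C(60, 41) − C(60, 42) = 2044802197953900 − 925029565741050 = 1119772632212850.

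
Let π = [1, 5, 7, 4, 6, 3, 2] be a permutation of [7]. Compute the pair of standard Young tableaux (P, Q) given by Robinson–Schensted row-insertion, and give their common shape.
P = [1, 2, 6] / [3, 7] / [4] / [5];  Q = [1, 2, 3] / [4, 5] / [6] / [7];  common shape = (3, 2, 1, 1)

Row-insert the values π_1, π_2, … into P one at a time, bumping the leftmost entry strictly greater than the inserted value down to the next row. The recording tableau Q records, in position (i, j), the step at which that cell was added to P.
  Insert 1 (step 1): P = [1];  Q = [1]
  Insert 5 (step 2): P = [1, 5];  Q = [1, 2]
  Insert 7 (step 3): P = [1, 5, 7];  Q = [1, 2, 3]
  Insert 4 (step 4): P = [1, 4, 7] / [5];  Q = [1, 2, 3] / [4]
  Insert 6 (step 5): P = [1, 4, 6] / [5, 7];  Q = [1, 2, 3] / [4, 5]
  Insert 3 (step 6): P = [1, 3, 6] / [4, 7] / [5];  Q = [1, 2, 3] / [4, 5] / [6]
  Insert 2 (step 7): P = [1, 2, 6] / [3, 7] / [4] / [5];  Q = [1, 2, 3] / [4, 5] / [6] / [7]
Final shape: (3, 2, 1, 1).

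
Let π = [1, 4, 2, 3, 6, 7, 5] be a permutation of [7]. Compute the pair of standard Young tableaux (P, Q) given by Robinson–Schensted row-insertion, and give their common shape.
P = [1, 2, 3, 5, 7] / [4, 6];  Q = [1, 2, 4, 5, 6] / [3, 7];  common shape = (5, 2)

Row-insert the values π_1, π_2, … into P one at a time, bumping the leftmost entry strictly greater than the inserted value down to the next row. The recording tableau Q records, in position (i, j), the step at which that cell was added to P.
  Insert 1 (step 1): P = [1];  Q = [1]
  Insert 4 (step 2): P = [1, 4];  Q = [1, 2]
  Insert 2 (step 3): P = [1, 2] / [4];  Q = [1, 2] / [3]
  Insert 3 (step 4): P = [1, 2, 3] / [4];  Q = [1, 2, 4] / [3]
  Insert 6 (step 5): P = [1, 2, 3, 6] / [4];  Q = [1, 2, 4, 5] / [3]
  Insert 7 (step 6): P = [1, 2, 3, 6, 7] / [4];  Q = [1, 2, 4, 5, 6] / [3]
  Insert 5 (step 7): P = [1, 2, 3, 5, 7] / [4, 6];  Q = [1, 2, 4, 5, 6] / [3, 7]
Final shape: (5, 2).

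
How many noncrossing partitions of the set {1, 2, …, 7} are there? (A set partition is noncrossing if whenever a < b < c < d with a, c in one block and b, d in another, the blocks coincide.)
C_7 = 429

These noncrossing partitions are counted by the Catalan number C_n = (1/(n + 1)) · C(2n, n). For n = 7: C_7 = (1/8) · C(14, 7) = 3432/8 = 429.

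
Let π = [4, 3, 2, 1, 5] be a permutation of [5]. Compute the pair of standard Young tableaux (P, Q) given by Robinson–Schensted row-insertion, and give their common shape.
P = [1, 5] / [2] / [3] / [4];  Q = [1, 5] / [2] / [3] / [4];  common shape = (2, 1, 1, 1)

Row-insert the values π_1, π_2, … into P one at a time, bumping the leftmost entry strictly greater than the inserted value down to the next row. The recording tableau Q records, in position (i, j), the step at which that cell was added to P.
  Insert 4 (step 1): P = [4];  Q = [1]
  Insert 3 (step 2): P = [3] / [4];  Q = [1] / [2]
  Insert 2 (step 3): P = [2] / [3] / [4];  Q = [1] / [2] / [3]
  Insert 1 (step 4): P = [1] / [2] / [3] / [4];  Q = [1] / [2] / [3] / [4]
  Insert 5 (step 5): P = [1, 5] / [2] / [3] / [4];  Q = [1, 5] / [2] / [3] / [4]
Final shape: (2, 1, 1, 1).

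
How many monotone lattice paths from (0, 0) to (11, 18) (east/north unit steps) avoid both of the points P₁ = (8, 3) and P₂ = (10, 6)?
Number of paths = 34379996

Inclusion–exclusion. Total paths: C(29, 11) = 34597290. Through P₁: C(11, 8)·C(18, 3) = 134640. Through P₂: C(16, 10)·C(13, 1) = 104104. Since P₁ is strictly southwest of P₂, a monotone path through both must visit P₁ then P₂; paths through both = C(11, 8)·C(5, 2)·C(13, 1) = 21450. Avoid both = 34597290 − 134640 − 104104 + 21450 = 34379996.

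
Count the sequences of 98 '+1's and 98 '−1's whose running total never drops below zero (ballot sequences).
C_98 = 57743358069601357782187700608042856334020731624756611000

These ballot sequences are counted by the Catalan number C_n = (1/(n + 1)) · C(2n, n). For n = 98: C_98 = (1/99) · C(196, 98) = 5716592448890534420436582360196242777068052430850904489000/99 = 57743358069601357782187700608042856334020731624756611000.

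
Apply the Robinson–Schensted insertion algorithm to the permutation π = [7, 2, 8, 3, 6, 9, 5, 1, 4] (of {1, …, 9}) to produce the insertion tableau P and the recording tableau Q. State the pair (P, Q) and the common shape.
P = [1, 3, 4, 9] / [2, 5] / [6, 8] / [7];  Q = [1, 3, 5, 6] / [2, 4] / [7, 9] / [8];  common shape = (4, 2, 2, 1)

Row-insert the values π_1, π_2, … into P one at a time, bumping the leftmost entry strictly greater than the inserted value down to the next row. The recording tableau Q records, in position (i, j), the step at which that cell was added to P.
  Insert 7 (step 1): P = [7];  Q = [1]
  Insert 2 (step 2): P = [2] / [7];  Q = [1] / [2]
  Insert 8 (step 3): P = [2, 8] / [7];  Q = [1, 3] / [2]
  Insert 3 (step 4): P = [2, 3] / [7, 8];  Q = [1, 3] / [2, 4]
  Insert 6 (step 5): P = [2, 3, 6] / [7, 8];  Q = [1, 3, 5] / [2, 4]
  Insert 9 (step 6): P = [2, 3, 6, 9] / [7, 8];  Q = [1, 3, 5, 6] / [2, 4]
  Insert 5 (step 7): P = [2, 3, 5, 9] / [6, 8] / [7];  Q = [1, 3, 5, 6] / [2, 4] / [7]
  Insert 1 (step 8): P = [1, 3, 5, 9] / [2, 8] / [6] / [7];  Q = [1, 3, 5, 6] / [2, 4] / [7] / [8]
  Insert 4 (step 9): P = [1, 3, 4, 9] / [2, 5] / [6, 8] / [7];  Q = [1, 3, 5, 6] / [2, 4] / [7, 9] / [8]
Final shape: (4, 2, 2, 1).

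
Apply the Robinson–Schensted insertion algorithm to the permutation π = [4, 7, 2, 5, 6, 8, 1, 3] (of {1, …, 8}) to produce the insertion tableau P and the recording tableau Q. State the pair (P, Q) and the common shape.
P = [1, 3, 6, 8] / [2, 5] / [4, 7];  Q = [1, 2, 5, 6] / [3, 4] / [7, 8];  common shape = (4, 2, 2)

Row-insert the values π_1, π_2, … into P one at a time, bumping the leftmost entry strictly greater than the inserted value down to the next row. The recording tableau Q records, in position (i, j), the step at which that cell was added to P.
  Insert 4 (step 1): P = [4];  Q = [1]
  Insert 7 (step 2): P = [4, 7];  Q = [1, 2]
  Insert 2 (step 3): P = [2, 7] / [4];  Q = [1, 2] / [3]
  Insert 5 (step 4): P = [2, 5] / [4, 7];  Q = [1, 2] / [3, 4]
  Insert 6 (step 5): P = [2, 5, 6] / [4, 7];  Q = [1, 2, 5] / [3, 4]
  Insert 8 (step 6): P = [2, 5, 6, 8] / [4, 7];  Q = [1, 2, 5, 6] / [3, 4]
  Insert 1 (step 7): P = [1, 5, 6, 8] / [2, 7] / [4];  Q = [1, 2, 5, 6] / [3, 4] / [7]
  Insert 3 (step 8): P = [1, 3, 6, 8] / [2, 5] / [4, 7];  Q = [1, 2, 5, 6] / [3, 4] / [7, 8]
Final shape: (4, 2, 2).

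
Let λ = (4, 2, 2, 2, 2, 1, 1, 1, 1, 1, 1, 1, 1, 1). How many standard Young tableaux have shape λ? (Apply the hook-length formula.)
# SYT of shape (4, 2, 2, 2, 2, 1, 1, 1, 1, 1, 1, 1, 1, 1) = 1026000

Hook-length formula: f^λ = n! / Π hook(c), product over all cells c of the Young diagram. For λ = (4, 2, 2, 2, 2, 1, 1, 1, 1, 1, 1, 1, 1, 1), n = 21 boxes. Hook lengths by row (left-to-right, top-to-bottom): [17, 7, 2, 1]; [14, 4]; [13, 3]; [12, 2]; [11, 1]; [9]; [8]; [7]; [6]; [5]; [4]; [3]; [2]; [1]. Product of hooks = 49796239933440. So f^λ = 21! / 49796239933440 = 51090942171709440000 / 49796239933440 = 1026000.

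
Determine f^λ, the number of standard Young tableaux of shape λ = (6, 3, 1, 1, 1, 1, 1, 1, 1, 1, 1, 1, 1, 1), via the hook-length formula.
# SYT of shape (6, 3, 1, 1, 1, 1, 1, 1, 1, 1, 1, 1, 1, 1) = 1039584

Hook-length formula: f^λ = n! / Π hook(c), product over all cells c of the Young diagram. For λ = (6, 3, 1, 1, 1, 1, 1, 1, 1, 1, 1, 1, 1, 1), n = 21 boxes. Hook lengths by row (left-to-right, top-to-bottom): [19, 6, 5, 3, 2, 1]; [15, 2, 1]; [12]; [11]; [10]; [9]; [8]; [7]; [6]; [5]; [4]; [3]; [2]; [1]. Product of hooks = 49145564160000. So f^λ = 21! / 49145564160000 = 51090942171709440000 / 49145564160000 = 1039584.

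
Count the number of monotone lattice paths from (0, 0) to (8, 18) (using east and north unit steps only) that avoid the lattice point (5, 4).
Number of paths = 1476595

Total paths from (0, 0) to (8, 18): C(26, 8) = 1562275. Paths through (5, 4): (paths (0, 0) → (5, 4)) × (paths (5, 4) → (8, 18)) = C(9, 5) · C(17, 3) = 126 · 680 = 85680. Avoidance count = 1562275 − 85680 = 1476595.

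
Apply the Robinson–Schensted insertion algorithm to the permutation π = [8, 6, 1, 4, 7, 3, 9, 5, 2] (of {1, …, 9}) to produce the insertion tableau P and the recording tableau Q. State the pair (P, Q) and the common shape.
P = [1, 2, 5, 9] / [3, 7] / [4] / [6] / [8];  Q = [1, 4, 5, 7] / [2, 8] / [3] / [6] / [9];  common shape = (4, 2, 1, 1, 1)

Row-insert the values π_1, π_2, … into P one at a time, bumping the leftmost entry strictly greater than the inserted value down to the next row. The recording tableau Q records, in position (i, j), the step at which that cell was added to P.
  Insert 8 (step 1): P = [8];  Q = [1]
  Insert 6 (step 2): P = [6] / [8];  Q = [1] / [2]
  Insert 1 (step 3): P = [1] / [6] / [8];  Q = [1] / [2] / [3]
  Insert 4 (step 4): P = [1, 4] / [6] / [8];  Q = [1, 4] / [2] / [3]
  Insert 7 (step 5): P = [1, 4, 7] / [6] / [8];  Q = [1, 4, 5] / [2] / [3]
  Insert 3 (step 6): P = [1, 3, 7] / [4] / [6] / [8];  Q = [1, 4, 5] / [2] / [3] / [6]
  Insert 9 (step 7): P = [1, 3, 7, 9] / [4] / [6] / [8];  Q = [1, 4, 5, 7] / [2] / [3] / [6]
  Insert 5 (step 8): P = [1, 3, 5, 9] / [4, 7] / [6] / [8];  Q = [1, 4, 5, 7] / [2, 8] / [3] / [6]
  Insert 2 (step 9): P = [1, 2, 5, 9] / [3, 7] / [4] / [6] / [8];  Q = [1, 4, 5, 7] / [2, 8] / [3] / [6] / [9]
Final shape: (4, 2, 1, 1, 1).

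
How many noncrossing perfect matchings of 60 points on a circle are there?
C_30 = 3814986502092304

These noncrossing handshakes are counted by the Catalan number C_n = (1/(n + 1)) · C(2n, n). For n = 30: C_30 = (1/31) · C(60, 30) = 118264581564861424/31 = 3814986502092304.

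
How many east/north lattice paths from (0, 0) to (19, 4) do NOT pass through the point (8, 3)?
Number of paths = 6875

Total paths from (0, 0) to (19, 4): C(23, 19) = 8855. Paths through (8, 3): (paths (0, 0) → (8, 3)) × (paths (8, 3) → (19, 4)) = C(11, 8) · C(12, 11) = 165 · 12 = 1980. Avoidance count = 8855 − 1980 = 6875.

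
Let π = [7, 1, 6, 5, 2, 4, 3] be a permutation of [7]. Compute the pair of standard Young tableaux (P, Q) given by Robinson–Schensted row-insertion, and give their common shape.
P = [1, 2, 3] / [4] / [5] / [6] / [7];  Q = [1, 3, 6] / [2] / [4] / [5] / [7];  common shape = (3, 1, 1, 1, 1)

Row-insert the values π_1, π_2, … into P one at a time, bumping the leftmost entry strictly greater than the inserted value down to the next row. The recording tableau Q records, in position (i, j), the step at which that cell was added to P.
  Insert 7 (step 1): P = [7];  Q = [1]
  Insert 1 (step 2): P = [1] / [7];  Q = [1] / [2]
  Insert 6 (step 3): P = [1, 6] / [7];  Q = [1, 3] / [2]
  Insert 5 (step 4): P = [1, 5] / [6] / [7];  Q = [1, 3] / [2] / [4]
  Insert 2 (step 5): P = [1, 2] / [5] / [6] / [7];  Q = [1, 3] / [2] / [4] / [5]
  Insert 4 (step 6): P = [1, 2, 4] / [5] / [6] / [7];  Q = [1, 3, 6] / [2] / [4] / [5]
  Insert 3 (step 7): P = [1, 2, 3] / [4] / [5] / [6] / [7];  Q = [1, 3, 6] / [2] / [4] / [5] / [7]
Final shape: (3, 1, 1, 1, 1).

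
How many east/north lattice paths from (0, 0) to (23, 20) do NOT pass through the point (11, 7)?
Number of paths = 795072571020

Total paths from (0, 0) to (23, 20): C(43, 23) = 960566918220. Paths through (11, 7): (paths (0, 0) → (11, 7)) × (paths (11, 7) → (23, 20)) = C(18, 11) · C(25, 12) = 31824 · 5200300 = 165494347200. Avoidance count = 960566918220 − 165494347200 = 795072571020.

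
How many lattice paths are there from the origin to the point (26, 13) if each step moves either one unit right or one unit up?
Number of paths = 8122425444

A monotone lattice path from (0, 0) to (26, 13) consists of 26 east steps and 13 north steps in some order, so it is determined by which 26 of the 39 steps are east. The count is C(39, 26) = 8122425444.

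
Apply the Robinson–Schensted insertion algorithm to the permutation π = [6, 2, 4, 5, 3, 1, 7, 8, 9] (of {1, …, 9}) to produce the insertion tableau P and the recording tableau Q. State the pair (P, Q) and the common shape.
P = [1, 3, 5, 7, 8, 9] / [2] / [4] / [6];  Q = [1, 3, 4, 7, 8, 9] / [2] / [5] / [6];  common shape = (6, 1, 1, 1)

Row-insert the values π_1, π_2, … into P one at a time, bumping the leftmost entry strictly greater than the inserted value down to the next row. The recording tableau Q records, in position (i, j), the step at which that cell was added to P.
  Insert 6 (step 1): P = [6];  Q = [1]
  Insert 2 (step 2): P = [2] / [6];  Q = [1] / [2]
  Insert 4 (step 3): P = [2, 4] / [6];  Q = [1, 3] / [2]
  Insert 5 (step 4): P = [2, 4, 5] / [6];  Q = [1, 3, 4] / [2]
  Insert 3 (step 5): P = [2, 3, 5] / [4] / [6];  Q = [1, 3, 4] / [2] / [5]
  Insert 1 (step 6): P = [1, 3, 5] / [2] / [4] / [6];  Q = [1, 3, 4] / [2] / [5] / [6]
  Insert 7 (step 7): P = [1, 3, 5, 7] / [2] / [4] / [6];  Q = [1, 3, 4, 7] / [2] / [5] / [6]
  Insert 8 (step 8): P = [1, 3, 5, 7, 8] / [2] / [4] / [6];  Q = [1, 3, 4, 7, 8] / [2] / [5] / [6]
  Insert 9 (step 9): P = [1, 3, 5, 7, 8, 9] / [2] / [4] / [6];  Q = [1, 3, 4, 7, 8, 9] / [2] / [5] / [6]
Final shape: (6, 1, 1, 1).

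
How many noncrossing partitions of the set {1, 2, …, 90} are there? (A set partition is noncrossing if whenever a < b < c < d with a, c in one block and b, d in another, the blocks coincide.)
C_90 = 1000134600800354781929399250536541864362461089950800

These noncrossing partitions are counted by the Catalan number C_n = (1/(n + 1)) · C(2n, n). For n = 90: C_90 = (1/91) · C(180, 90) = 91012248672832285155575331798825309656983959185522800/91 = 1000134600800354781929399250536541864362461089950800.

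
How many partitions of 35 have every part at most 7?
p(35, parts ≤ 7) = 3539

Use the recurrence p(n, m) = p(n, m−1) + p(n−m, m): either the largest part is < m (count p(n, m−1)) or the largest part is exactly m (remove one copy of m, count p(n−m, m)). With p(0, ·) = 1 this gives p(35, parts ≤ 7) = 3539. (By conjugating Young diagrams, this also counts partitions of 35 into at most 7 parts.)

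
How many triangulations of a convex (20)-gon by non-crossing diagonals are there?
C_18 = 477638700

These polygon triangulations are counted by the Catalan number C_n = (1/(n + 1)) · C(2n, n). For n = 18: C_18 = (1/19) · C(36, 18) = 9075135300/19 = 477638700.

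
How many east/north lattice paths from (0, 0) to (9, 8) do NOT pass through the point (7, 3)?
Number of paths = 21790

Total paths from (0, 0) to (9, 8): C(17, 9) = 24310. Paths through (7, 3): (paths (0, 0) → (7, 3)) × (paths (7, 3) → (9, 8)) = C(10, 7) · C(7, 2) = 120 · 21 = 2520. Avoidance count = 24310 − 2520 = 21790.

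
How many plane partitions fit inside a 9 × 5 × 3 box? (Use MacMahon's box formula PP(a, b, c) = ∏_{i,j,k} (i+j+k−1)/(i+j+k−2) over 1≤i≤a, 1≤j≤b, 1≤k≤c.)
PP(9, 5, 3) = 208416208

Evaluate the triple product over i = 1..9, j = 1..5, k = 1..3. The factors are (2/1) · (3/2) · (4/3) · (3/2) · (4/3) · (5/4) · (4/3) · (5/4) · … (135 factors total). The numerators and denominators telescope so the product is an integer; carrying out the multiplication exactly gives PP(9, 5, 3) = 208416208.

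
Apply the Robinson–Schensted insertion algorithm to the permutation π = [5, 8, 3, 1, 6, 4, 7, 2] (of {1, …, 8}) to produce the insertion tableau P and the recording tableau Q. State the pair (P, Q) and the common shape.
P = [1, 2, 7] / [3, 4] / [5, 6] / [8];  Q = [1, 2, 7] / [3, 5] / [4, 6] / [8];  common shape = (3, 2, 2, 1)

Row-insert the values π_1, π_2, … into P one at a time, bumping the leftmost entry strictly greater than the inserted value down to the next row. The recording tableau Q records, in position (i, j), the step at which that cell was added to P.
  Insert 5 (step 1): P = [5];  Q = [1]
  Insert 8 (step 2): P = [5, 8];  Q = [1, 2]
  Insert 3 (step 3): P = [3, 8] / [5];  Q = [1, 2] / [3]
  Insert 1 (step 4): P = [1, 8] / [3] / [5];  Q = [1, 2] / [3] / [4]
  Insert 6 (step 5): P = [1, 6] / [3, 8] / [5];  Q = [1, 2] / [3, 5] / [4]
  Insert 4 (step 6): P = [1, 4] / [3, 6] / [5, 8];  Q = [1, 2] / [3, 5] / [4, 6]
  Insert 7 (step 7): P = [1, 4, 7] / [3, 6] / [5, 8];  Q = [1, 2, 7] / [3, 5] / [4, 6]
  Insert 2 (step 8): P = [1, 2, 7] / [3, 4] / [5, 6] / [8];  Q = [1, 2, 7] / [3, 5] / [4, 6] / [8]
Final shape: (3, 2, 2, 1).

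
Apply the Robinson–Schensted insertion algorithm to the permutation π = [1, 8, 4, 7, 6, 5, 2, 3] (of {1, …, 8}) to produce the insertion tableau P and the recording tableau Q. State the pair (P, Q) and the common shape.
P = [1, 2, 3] / [4, 5] / [6] / [7] / [8];  Q = [1, 2, 4] / [3, 8] / [5] / [6] / [7];  common shape = (3, 2, 1, 1, 1)

Row-insert the values π_1, π_2, … into P one at a time, bumping the leftmost entry strictly greater than the inserted value down to the next row. The recording tableau Q records, in position (i, j), the step at which that cell was added to P.
  Insert 1 (step 1): P = [1];  Q = [1]
  Insert 8 (step 2): P = [1, 8];  Q = [1, 2]
  Insert 4 (step 3): P = [1, 4] / [8];  Q = [1, 2] / [3]
  Insert 7 (step 4): P = [1, 4, 7] / [8];  Q = [1, 2, 4] / [3]
  Insert 6 (step 5): P = [1, 4, 6] / [7] / [8];  Q = [1, 2, 4] / [3] / [5]
  Insert 5 (step 6): P = [1, 4, 5] / [6] / [7] / [8];  Q = [1, 2, 4] / [3] / [5] / [6]
  Insert 2 (step 7): P = [1, 2, 5] / [4] / [6] / [7] / [8];  Q = [1, 2, 4] / [3] / [5] / [6] / [7]
  Insert 3 (step 8): P = [1, 2, 3] / [4, 5] / [6] / [7] / [8];  Q = [1, 2, 4] / [3, 8] / [5] / [6] / [7]
Final shape: (3, 2, 1, 1, 1).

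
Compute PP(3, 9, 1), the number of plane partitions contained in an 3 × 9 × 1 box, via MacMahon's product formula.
PP(3, 9, 1) = 220

Evaluate the triple product over i = 1..3, j = 1..9, k = 1..1. The factors are (2/1) · (3/2) · (4/3) · (5/4) · (6/5) · (7/6) · (8/7) · (9/8) · … (27 factors total). The numerators and denominators telescope so the product is an integer; carrying out the multiplication exactly gives PP(3, 9, 1) = 220.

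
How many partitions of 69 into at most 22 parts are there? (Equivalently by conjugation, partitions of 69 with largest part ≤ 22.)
p(69, parts ≤ 22) = 2918919

Use the recurrence p(n, m) = p(n, m−1) + p(n−m, m): either the largest part is < m (count p(n, m−1)) or the largest part is exactly m (remove one copy of m, count p(n−m, m)). With p(0, ·) = 1 this gives p(69, parts ≤ 22) = 2918919. (By conjugating Young diagrams, this also counts partitions of 69 into at most 22 parts.)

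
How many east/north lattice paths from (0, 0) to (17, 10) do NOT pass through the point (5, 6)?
Number of paths = 7595445

Total paths from (0, 0) to (17, 10): C(27, 17) = 8436285. Paths through (5, 6): (paths (0, 0) → (5, 6)) × (paths (5, 6) → (17, 10)) = C(11, 5) · C(16, 12) = 462 · 1820 = 840840. Avoidance count = 8436285 − 840840 = 7595445.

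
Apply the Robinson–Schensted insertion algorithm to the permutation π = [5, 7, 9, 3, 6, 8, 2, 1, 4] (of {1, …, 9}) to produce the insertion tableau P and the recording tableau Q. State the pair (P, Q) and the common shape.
P = [1, 4, 8] / [2, 6, 9] / [3, 7] / [5];  Q = [1, 2, 3] / [4, 5, 6] / [7, 9] / [8];  common shape = (3, 3, 2, 1)

Row-insert the values π_1, π_2, … into P one at a time, bumping the leftmost entry strictly greater than the inserted value down to the next row. The recording tableau Q records, in position (i, j), the step at which that cell was added to P.
  Insert 5 (step 1): P = [5];  Q = [1]
  Insert 7 (step 2): P = [5, 7];  Q = [1, 2]
  Insert 9 (step 3): P = [5, 7, 9];  Q = [1, 2, 3]
  Insert 3 (step 4): P = [3, 7, 9] / [5];  Q = [1, 2, 3] / [4]
  Insert 6 (step 5): P = [3, 6, 9] / [5, 7];  Q = [1, 2, 3] / [4, 5]
  Insert 8 (step 6): P = [3, 6, 8] / [5, 7, 9];  Q = [1, 2, 3] / [4, 5, 6]
  Insert 2 (step 7): P = [2, 6, 8] / [3, 7, 9] / [5];  Q = [1, 2, 3] / [4, 5, 6] / [7]
  Insert 1 (step 8): P = [1, 6, 8] / [2, 7, 9] / [3] / [5];  Q = [1, 2, 3] / [4, 5, 6] / [7] / [8]
  Insert 4 (step 9): P = [1, 4, 8] / [2, 6, 9] / [3, 7] / [5];  Q = [1, 2, 3] / [4, 5, 6] / [7, 9] / [8]
Final shape: (3, 3, 2, 1).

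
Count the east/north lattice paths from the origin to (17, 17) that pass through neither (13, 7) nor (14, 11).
Number of paths = 1914145500

Inclusion–exclusion. Total paths: C(34, 17) = 2333606220. Through P₁: C(20, 13)·C(14, 4) = 77597520. Through P₂: C(25, 14)·C(9, 3) = 374421600. Since P₁ is strictly southwest of P₂, a monotone path through both must visit P₁ then P₂; paths through both = C(20, 13)·C(5, 1)·C(9, 3) = 32558400. Avoid both = 2333606220 − 77597520 − 374421600 + 32558400 = 1914145500.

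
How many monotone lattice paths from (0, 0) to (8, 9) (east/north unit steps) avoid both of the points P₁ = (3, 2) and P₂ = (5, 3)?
Number of paths = 14206

Inclusion–exclusion. Total paths: C(17, 8) = 24310. Through P₁: C(5, 3)·C(12, 5) = 7920. Through P₂: C(8, 5)·C(9, 3) = 4704. Since P₁ is strictly southwest of P₂, a monotone path through both must visit P₁ then P₂; paths through both = C(5, 3)·C(3, 2)·C(9, 3) = 2520. Avoid both = 24310 − 7920 − 4704 + 2520 = 14206.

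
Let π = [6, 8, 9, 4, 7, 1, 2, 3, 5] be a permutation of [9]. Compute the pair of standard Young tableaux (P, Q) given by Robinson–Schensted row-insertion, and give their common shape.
P = [1, 2, 3, 5] / [4, 7, 9] / [6, 8];  Q = [1, 2, 3, 9] / [4, 5, 8] / [6, 7];  common shape = (4, 3, 2)

Row-insert the values π_1, π_2, … into P one at a time, bumping the leftmost entry strictly greater than the inserted value down to the next row. The recording tableau Q records, in position (i, j), the step at which that cell was added to P.
  Insert 6 (step 1): P = [6];  Q = [1]
  Insert 8 (step 2): P = [6, 8];  Q = [1, 2]
  Insert 9 (step 3): P = [6, 8, 9];  Q = [1, 2, 3]
  Insert 4 (step 4): P = [4, 8, 9] / [6];  Q = [1, 2, 3] / [4]
  Insert 7 (step 5): P = [4, 7, 9] / [6, 8];  Q = [1, 2, 3] / [4, 5]
  Insert 1 (step 6): P = [1, 7, 9] / [4, 8] / [6];  Q = [1, 2, 3] / [4, 5] / [6]
  Insert 2 (step 7): P = [1, 2, 9] / [4, 7] / [6, 8];  Q = [1, 2, 3] / [4, 5] / [6, 7]
  Insert 3 (step 8): P = [1, 2, 3] / [4, 7, 9] / [6, 8];  Q = [1, 2, 3] / [4, 5, 8] / [6, 7]
  Insert 5 (step 9): P = [1, 2, 3, 5] / [4, 7, 9] / [6, 8];  Q = [1, 2, 3, 9] / [4, 5, 8] / [6, 7]
Final shape: (4, 3, 2).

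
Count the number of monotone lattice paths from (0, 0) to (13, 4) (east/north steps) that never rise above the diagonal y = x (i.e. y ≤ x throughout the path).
Number of paths = 1700

By the reflection principle (André's argument), the number of monotone paths to (13, 4) with n ≤ m that never go above y = x is C(17, 13) − C(17, 14) = 2380 − 680 = 1700.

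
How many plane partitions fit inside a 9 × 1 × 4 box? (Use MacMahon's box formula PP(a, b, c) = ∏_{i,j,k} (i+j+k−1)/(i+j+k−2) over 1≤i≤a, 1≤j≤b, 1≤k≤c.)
PP(9, 1, 4) = 715

Evaluate the triple product over i = 1..9, j = 1..1, k = 1..4. The factors are (2/1) · (3/2) · (4/3) · (5/4) · (3/2) · (4/3) · (5/4) · (6/5) · … (36 factors total). The numerators and denominators telescope so the product is an integer; carrying out the multiplication exactly gives PP(9, 1, 4) = 715.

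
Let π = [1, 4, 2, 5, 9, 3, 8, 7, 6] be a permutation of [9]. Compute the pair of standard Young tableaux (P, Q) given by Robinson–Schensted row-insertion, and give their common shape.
P = [1, 2, 3, 6] / [4, 5, 7] / [8] / [9];  Q = [1, 2, 4, 5] / [3, 6, 7] / [8] / [9];  common shape = (4, 3, 1, 1)

Row-insert the values π_1, π_2, … into P one at a time, bumping the leftmost entry strictly greater than the inserted value down to the next row. The recording tableau Q records, in position (i, j), the step at which that cell was added to P.
  Insert 1 (step 1): P = [1];  Q = [1]
  Insert 4 (step 2): P = [1, 4];  Q = [1, 2]
  Insert 2 (step 3): P = [1, 2] / [4];  Q = [1, 2] / [3]
  Insert 5 (step 4): P = [1, 2, 5] / [4];  Q = [1, 2, 4] / [3]
  Insert 9 (step 5): P = [1, 2, 5, 9] / [4];  Q = [1, 2, 4, 5] / [3]
  Insert 3 (step 6): P = [1, 2, 3, 9] / [4, 5];  Q = [1, 2, 4, 5] / [3, 6]
  Insert 8 (step 7): P = [1, 2, 3, 8] / [4, 5, 9];  Q = [1, 2, 4, 5] / [3, 6, 7]
  Insert 7 (step 8): P = [1, 2, 3, 7] / [4, 5, 8] / [9];  Q = [1, 2, 4, 5] / [3, 6, 7] / [8]
  Insert 6 (step 9): P = [1, 2, 3, 6] / [4, 5, 7] / [8] / [9];  Q = [1, 2, 4, 5] / [3, 6, 7] / [8] / [9]
Final shape: (4, 3, 1, 1).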